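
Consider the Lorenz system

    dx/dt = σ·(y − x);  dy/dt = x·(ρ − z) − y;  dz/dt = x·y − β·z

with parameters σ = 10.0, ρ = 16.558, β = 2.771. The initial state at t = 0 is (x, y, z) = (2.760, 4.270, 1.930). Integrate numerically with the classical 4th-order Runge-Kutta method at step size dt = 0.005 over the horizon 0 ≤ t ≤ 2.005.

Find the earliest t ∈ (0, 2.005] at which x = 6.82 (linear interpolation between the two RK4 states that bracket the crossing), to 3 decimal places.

t = 0.137

t=0.000: state=(2.760, 4.270, 1.930)
step 1 (dt=0.005): k1=(15.100, 36.103, 6.437), k2=(15.625, 36.520, 6.806), k3=(15.622, 36.536, 6.812), k4=(16.146, 36.967, 7.195); state += dt/6·(k1+2k2+2k3+k4)
t=0.005: state=(2.838, 4.453, 1.964)
t=0.010: state=(2.921, 4.640, 2.002)
t=0.015: state=(3.010, 4.832, 2.044)
continuing one RK4 step at a time; state shown every 20 steps (Δt=0.1):
t=0.100: state=(5.323, 8.977, 3.791)
t=0.135: state=(6.736, 11.141, 5.469)
next step: t=0.140: state=(6.959, 11.458, 5.778) — x has crossed 6.82
linear interpolation between t=0.135 (6.73616) and t=0.140 (6.95878) → t≈0.137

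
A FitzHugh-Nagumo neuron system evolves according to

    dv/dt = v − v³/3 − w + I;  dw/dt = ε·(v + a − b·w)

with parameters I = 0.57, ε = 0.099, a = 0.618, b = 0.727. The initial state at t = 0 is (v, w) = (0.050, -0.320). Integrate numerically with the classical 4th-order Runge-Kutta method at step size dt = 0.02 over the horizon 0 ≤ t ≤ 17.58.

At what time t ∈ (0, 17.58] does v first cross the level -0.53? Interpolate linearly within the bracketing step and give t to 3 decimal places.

t = 14.089

t=0.000: state=(0.050, -0.320)
step 1 (dt=0.02): k1=(0.940, 0.089), k2=(0.948, 0.090), k3=(0.949, 0.090), k4=(0.957, 0.091); state += dt/6·(k1+2k2+2k3+k4)
t=0.020: state=(0.069, -0.318)
t=0.040: state=(0.088, -0.316)
t=0.060: state=(0.108, -0.314)
continuing one RK4 step at a time; state shown every 50 steps (Δt=1):
t=1.000: state=(1.341, -0.175)
t=2.000: state=(1.917, 0.062)
t=3.000: state=(1.885, 0.299)
t=4.000: state=(1.800, 0.514)
t=5.000: state=(1.710, 0.705)
t=6.000: state=(1.617, 0.874)
t=7.000: state=(1.519, 1.022)
t=8.000: state=(1.414, 1.150)
t=9.000: state=(1.300, 1.259)
t=10.000: state=(1.169, 1.348)
t=11.000: state=(1.010, 1.418)
t=12.000: state=(0.791, 1.465)
t=13.000: state=(0.422, 1.482)
t=14.000: state=(-0.413, 1.444)
t=14.080: state=(-0.518, 1.437)
next step: t=14.100: state=(-0.545, 1.435) — v has crossed -0.53
linear interpolation between t=14.080 (-0.51760) and t=14.100 (-0.54455) → t≈14.089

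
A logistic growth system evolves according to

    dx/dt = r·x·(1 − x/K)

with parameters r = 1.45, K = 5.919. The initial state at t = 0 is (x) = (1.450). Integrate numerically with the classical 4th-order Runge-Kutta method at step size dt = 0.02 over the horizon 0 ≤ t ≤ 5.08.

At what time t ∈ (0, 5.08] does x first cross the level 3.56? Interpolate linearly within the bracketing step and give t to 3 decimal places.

t = 1.060

t=0.000: state=(1.450)
step 1 (dt=0.02): k1=(1.587), k2=(1.599), k3=(1.599), k4=(1.611); state += dt/6·(k1+2k2+2k3+k4)
t=0.020: state=(1.482)
t=0.040: state=(1.514)
t=0.060: state=(1.547)
continuing one RK4 step at a time; state shown every 10 steps (Δt=0.2):
t=0.200: state=(1.790)
t=0.400: state=(2.172)
t=0.600: state=(2.583)
t=0.800: state=(3.010)
t=1.000: state=(3.435)
t=1.060: state=(3.560)
next step: t=1.080: state=(3.601) — x has crossed 3.56
linear interpolation between t=1.060 (3.55982) and t=1.080 (3.60085) → t≈1.060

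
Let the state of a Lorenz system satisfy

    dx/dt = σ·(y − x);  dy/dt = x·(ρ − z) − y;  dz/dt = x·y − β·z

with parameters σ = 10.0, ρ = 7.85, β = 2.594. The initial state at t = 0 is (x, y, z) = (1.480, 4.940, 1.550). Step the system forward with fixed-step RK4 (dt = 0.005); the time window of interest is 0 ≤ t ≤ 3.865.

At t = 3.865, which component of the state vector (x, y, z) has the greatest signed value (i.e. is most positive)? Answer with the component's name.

largest component: z

t=0.000: state=(1.480, 4.940, 1.550)
step 1 (dt=0.005): k1=(34.600, 4.384, 3.291), k2=(33.845, 4.905, 3.714), k3=(33.877, 4.890, 3.704), k4=(33.151, 5.396, 4.120); state += dt/6·(k1+2k2+2k3+k4)
t=0.005: state=(1.649, 4.964, 1.569)
t=0.010: state=(1.812, 4.994, 1.591)
t=0.015: state=(1.968, 5.028, 1.618)
continuing one RK4 step at a time; state shown every 40 steps (Δt=0.2):
t=0.200: state=(5.839, 7.400, 5.042)
t=0.400: state=(6.643, 5.640, 10.351)
t=0.600: state=(3.703, 2.406, 9.139)
t=0.800: state=(2.255, 2.020, 6.327)
t=1.000: state=(2.378, 2.682, 4.576)
t=1.200: state=(3.369, 4.037, 4.241)
t=1.400: state=(4.832, 5.510, 5.729)
t=1.600: state=(5.464, 5.312, 8.053)
t=1.800: state=(4.481, 3.839, 8.331)
t=2.000: state=(3.503, 3.229, 7.035)
t=2.200: state=(3.388, 3.522, 5.942)
t=2.400: state=(3.909, 4.257, 5.757)
t=2.600: state=(4.578, 4.838, 6.522)
t=2.800: state=(4.755, 4.659, 7.434)
t=3.000: state=(4.329, 4.062, 7.504)
t=3.200: state=(3.906, 3.782, 6.928)
t=3.400: state=(3.866, 3.940, 6.431)
t=3.600: state=(4.129, 4.293, 6.403)
t=3.800: state=(4.410, 4.501, 6.781)
t=3.865: state=(4.453, 4.495, 6.923)
compare at T: x=4.453, y=4.495, z=6.923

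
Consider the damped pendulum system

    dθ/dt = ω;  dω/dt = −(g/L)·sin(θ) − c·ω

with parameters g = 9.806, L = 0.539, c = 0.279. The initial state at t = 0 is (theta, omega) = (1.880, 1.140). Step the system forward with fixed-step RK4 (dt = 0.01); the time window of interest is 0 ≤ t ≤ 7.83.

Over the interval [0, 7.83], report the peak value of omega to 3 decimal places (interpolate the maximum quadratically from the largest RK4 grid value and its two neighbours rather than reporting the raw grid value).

max omega = 5.901

t=0.000: state=(1.880, 1.140)
step 1 (dt=0.01): k1=(1.140, -17.648), k2=(1.052, -17.592), k3=(1.052, -17.594), k4=(0.964, -17.540); state += dt/6·(k1+2k2+2k3+k4)
t=0.010: state=(1.891, 0.964)
t=0.020: state=(1.899, 0.789)
t=0.030: state=(1.906, 0.615)
continuing one RK4 step at a time; state shown every 50 steps (Δt=0.5):
t=0.500: state=(0.355, -6.510)
t=1.000: state=(-1.637, 0.257)
t=1.500: state=(0.359, 5.586)
t=2.000: state=(1.228, -2.606)
t=2.500: state=(-0.973, -3.080)
t=3.000: state=(-0.457, 4.461)
t=3.500: state=(1.109, -0.190)
t=4.000: state=(-0.422, -3.738)
t=4.500: state=(-0.643, 2.948)
t=5.000: state=(0.856, 0.836)
t=5.500: state=(-0.153, -3.341)
t=6.000: state=(-0.610, 2.004)
t=6.500: state=(0.654, 1.099)
t=7.000: state=(-0.050, -2.774)
t=7.500: state=(-0.520, 1.476)
t=7.830: state=(0.223, 2.268)
largest grid value and its neighbours: omega(1.410)=5.89244, omega(1.420)=5.90043, omega(1.430)=5.89774
parabola through these three points peaks at t≈1.422 with omega≈5.90075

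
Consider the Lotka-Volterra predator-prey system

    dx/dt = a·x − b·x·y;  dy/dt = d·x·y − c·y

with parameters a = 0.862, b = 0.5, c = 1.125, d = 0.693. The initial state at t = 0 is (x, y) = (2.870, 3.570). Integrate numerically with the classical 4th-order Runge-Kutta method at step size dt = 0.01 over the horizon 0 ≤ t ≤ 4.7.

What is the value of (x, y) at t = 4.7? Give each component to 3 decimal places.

(x, y) = (1.677, 0.452)

t=0.000: state=(2.870, 3.570)
step 1 (dt=0.01): k1=(-2.649, 3.084), k2=(-2.659, 3.065), k3=(-2.659, 3.064), k4=(-2.668, 3.044); state += dt/6·(k1+2k2+2k3+k4)
t=0.010: state=(2.843, 3.601)
t=0.020: state=(2.817, 3.631)
t=0.030: state=(2.790, 3.661)
continuing one RK4 step at a time; state shown every 20 steps (Δt=0.2):
t=0.200: state=(2.321, 4.086)
t=0.400: state=(1.805, 4.339)
t=0.600: state=(1.389, 4.317)
t=0.800: state=(1.082, 4.087)
t=1.000: state=(0.869, 3.732)
t=1.200: state=(0.726, 3.326)
t=1.400: state=(0.631, 2.917)
t=1.600: state=(0.571, 2.530)
t=1.800: state=(0.536, 2.181)
t=2.000: state=(0.521, 1.874)
t=2.200: state=(0.520, 1.608)
t=2.400: state=(0.532, 1.381)
t=2.600: state=(0.556, 1.189)
t=2.800: state=(0.592, 1.028)
t=3.000: state=(0.639, 0.894)
t=3.200: state=(0.698, 0.783)
t=3.400: state=(0.770, 0.692)
t=3.600: state=(0.857, 0.618)
t=3.800: state=(0.961, 0.560)
t=4.000: state=(1.082, 0.515)
t=4.200: state=(1.223, 0.482)
t=4.400: state=(1.386, 0.461)
t=4.600: state=(1.574, 0.452)
t=4.700: state=(1.677, 0.452)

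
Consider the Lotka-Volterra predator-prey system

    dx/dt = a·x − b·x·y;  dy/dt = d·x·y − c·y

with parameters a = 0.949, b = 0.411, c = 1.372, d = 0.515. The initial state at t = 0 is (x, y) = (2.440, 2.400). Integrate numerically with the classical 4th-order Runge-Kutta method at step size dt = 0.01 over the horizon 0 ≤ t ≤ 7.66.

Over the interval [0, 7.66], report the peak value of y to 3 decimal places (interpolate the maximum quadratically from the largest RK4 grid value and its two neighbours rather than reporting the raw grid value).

t=0.000: state=(2.440, 2.400)
step 1 (dt=0.01): k1=(-0.091, -0.277), k2=(-0.090, -0.277), k3=(-0.090, -0.277), k4=(-0.088, -0.278); state += dt/6·(k1+2k2+2k3+k4)
t=0.010: state=(2.439, 2.397)
t=0.020: state=(2.438, 2.394)
t=0.030: state=(2.437, 2.392)
continuing one RK4 step at a time; state shown every 25 steps (Δt=0.25):
t=0.250: state=(2.426, 2.329)
t=0.500: state=(2.430, 2.259)
t=0.750: state=(2.451, 2.194)
t=1.000: state=(2.487, 2.140)
t=1.250: state=(2.536, 2.098)
t=1.500: state=(2.596, 2.071)
t=1.750: state=(2.662, 2.062)
t=2.000: state=(2.729, 2.070)
t=2.250: state=(2.794, 2.096)
t=2.500: state=(2.850, 2.140)
t=2.750: state=(2.891, 2.198)
t=3.000: state=(2.914, 2.267)
t=3.250: state=(2.916, 2.342)
t=3.500: state=(2.895, 2.416)
t=3.750: state=(2.853, 2.483)
t=4.000: state=(2.795, 2.535)
t=4.250: state=(2.725, 2.567)
t=4.500: state=(2.653, 2.575)
t=4.750: state=(2.583, 2.559)
t=5.000: state=(2.521, 2.522)
t=5.250: state=(2.473, 2.468)
t=5.500: state=(2.441, 2.403)
t=5.750: state=(2.426, 2.332)
t=6.000: state=(2.429, 2.262)
t=6.250: state=(2.449, 2.197)
t=6.500: state=(2.485, 2.142)
t=6.750: state=(2.534, 2.099)
t=7.000: state=(2.593, 2.072)
t=7.250: state=(2.659, 2.062)
t=7.500: state=(2.726, 2.069)
t=7.660: state=(2.769, 2.084)
largest grid value and its neighbours: y(4.450)=2.57522, y(4.460)=2.57524, y(4.470)=2.57522
parabola through these three points peaks at t≈4.460 with y≈2.57524

max y = 2.575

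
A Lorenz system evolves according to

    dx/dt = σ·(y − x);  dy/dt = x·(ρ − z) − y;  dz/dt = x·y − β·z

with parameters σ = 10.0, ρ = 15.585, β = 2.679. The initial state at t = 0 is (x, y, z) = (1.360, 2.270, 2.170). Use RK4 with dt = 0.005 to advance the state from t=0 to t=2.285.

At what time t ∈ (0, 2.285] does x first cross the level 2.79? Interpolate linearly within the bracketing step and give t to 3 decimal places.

t=0.000: state=(1.360, 2.270, 2.170)
step 1 (dt=0.005): k1=(9.100, 15.974, -2.726), k2=(9.272, 16.249, -2.601), k3=(9.274, 16.254, -2.600), k4=(9.449, 16.533, -2.472); state += dt/6·(k1+2k2+2k3+k4)
t=0.005: state=(1.406, 2.351, 2.157)
t=0.010: state=(1.455, 2.435, 2.145)
t=0.015: state=(1.504, 2.522, 2.135)
continuing one RK4 step at a time; state shown every 20 steps (Δt=0.1):
t=0.100: state=(2.698, 4.561, 2.262)
next step: t=0.105: state=(2.792, 4.721, 2.295) — x has crossed 2.79
linear interpolation between t=0.100 (2.69760) and t=0.105 (2.79239) → t≈0.105

t = 0.105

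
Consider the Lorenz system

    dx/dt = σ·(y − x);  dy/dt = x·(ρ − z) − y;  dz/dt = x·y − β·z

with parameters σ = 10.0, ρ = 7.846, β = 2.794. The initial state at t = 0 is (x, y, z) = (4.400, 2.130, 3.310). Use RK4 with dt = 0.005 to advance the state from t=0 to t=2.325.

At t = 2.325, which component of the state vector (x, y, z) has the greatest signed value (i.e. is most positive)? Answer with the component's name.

t=0.000: state=(4.400, 2.130, 3.310)
step 1 (dt=0.005): k1=(-22.700, 17.828, 0.124), k2=(-21.687, 17.525, 0.196), k3=(-21.720, 17.537, 0.197), k4=(-20.737, 17.244, 0.266); state += dt/6·(k1+2k2+2k3+k4)
t=0.005: state=(4.291, 2.218, 3.311)
t=0.010: state=(4.192, 2.303, 3.313)
t=0.015: state=(4.102, 2.385, 3.315)
continuing one RK4 step at a time; state shown every 20 steps (Δt=0.1):
t=0.100: state=(3.511, 3.535, 3.447)
t=0.200: state=(3.946, 4.661, 3.938)
t=0.300: state=(4.769, 5.634, 4.961)
t=0.400: state=(5.540, 6.149, 6.455)
t=0.500: state=(5.872, 5.892, 7.939)
t=0.600: state=(5.580, 5.013, 8.755)
t=0.700: state=(4.863, 4.069, 8.678)
t=0.800: state=(4.114, 3.455, 8.011)
t=0.900: state=(3.594, 3.220, 7.159)
t=1.000: state=(3.364, 3.271, 6.385)
t=1.100: state=(3.390, 3.525, 5.822)
t=1.200: state=(3.614, 3.918, 5.538)
t=1.300: state=(3.976, 4.382, 5.566)
t=1.400: state=(4.397, 4.815, 5.900)
t=1.500: state=(4.773, 5.087, 6.461)
t=1.600: state=(4.991, 5.100, 7.075)
t=1.700: state=(4.983, 4.862, 7.531)
t=1.800: state=(4.774, 4.496, 7.688)
t=1.900: state=(4.469, 4.159, 7.552)
t=2.000: state=(4.187, 3.946, 7.231)
t=2.100: state=(4.004, 3.883, 6.857)
t=2.200: state=(3.947, 3.951, 6.538)
t=2.300: state=(4.005, 4.112, 6.339)
t=2.325: state=(4.034, 4.161, 6.313)
compare at T: x=4.034, y=4.161, z=6.313

largest component: z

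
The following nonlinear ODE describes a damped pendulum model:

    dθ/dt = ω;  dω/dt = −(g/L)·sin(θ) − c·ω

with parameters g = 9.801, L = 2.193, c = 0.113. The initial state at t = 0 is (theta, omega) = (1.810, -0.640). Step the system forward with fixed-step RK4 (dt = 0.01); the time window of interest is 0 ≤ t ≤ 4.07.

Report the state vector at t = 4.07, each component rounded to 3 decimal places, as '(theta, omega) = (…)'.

t=0.000: state=(1.810, -0.640)
step 1 (dt=0.01): k1=(-0.640, -4.270), k2=(-0.661, -4.271), k3=(-0.661, -4.271), k4=(-0.683, -4.272); state += dt/6·(k1+2k2+2k3+k4)
t=0.010: state=(1.803, -0.683)
t=0.020: state=(1.796, -0.725)
t=0.030: state=(1.789, -0.768)
continuing one RK4 step at a time; state shown every 20 steps (Δt=0.2):
t=0.200: state=(1.596, -1.498)
t=0.400: state=(1.212, -2.333)
t=0.600: state=(0.674, -2.993)
t=0.800: state=(0.043, -3.233)
t=1.000: state=(-0.582, -2.924)
t=1.200: state=(-1.099, -2.201)
t=1.400: state=(-1.451, -1.307)
t=1.600: state=(-1.621, -0.395)
t=1.800: state=(-1.610, 0.496)
t=2.000: state=(-1.423, 1.367)
t=2.200: state=(-1.067, 2.173)
t=2.400: state=(-0.568, 2.768)
t=2.600: state=(0.012, 2.947)
t=2.800: state=(0.577, 2.623)
t=3.000: state=(1.036, 1.924)
t=3.200: state=(1.336, 1.060)
t=3.400: state=(1.458, 0.165)
t=3.600: state=(1.402, -0.716)
t=3.800: state=(1.175, -1.550)
t=4.000: state=(0.791, -2.252)
t=4.070: state=(0.627, -2.437)

(theta, omega) = (0.627, -2.437)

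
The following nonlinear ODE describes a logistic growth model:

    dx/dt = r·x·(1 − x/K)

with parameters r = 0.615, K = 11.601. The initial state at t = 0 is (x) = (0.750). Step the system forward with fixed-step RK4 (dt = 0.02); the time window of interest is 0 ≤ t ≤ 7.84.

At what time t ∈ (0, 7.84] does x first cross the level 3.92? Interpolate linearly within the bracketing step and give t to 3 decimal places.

t = 3.251

t=0.000: state=(0.750)
step 1 (dt=0.02): k1=(0.431), k2=(0.434), k3=(0.434), k4=(0.436); state += dt/6·(k1+2k2+2k3+k4)
t=0.020: state=(0.759)
t=0.040: state=(0.767)
t=0.060: state=(0.776)
continuing one RK4 step at a time; state shown every 25 steps (Δt=0.5):
t=0.500: state=(0.997)
t=1.000: state=(1.315)
t=1.500: state=(1.718)
t=2.000: state=(2.219)
t=2.500: state=(2.823)
t=3.000: state=(3.530)
t=3.240: state=(3.903)
next step: t=3.260: state=(3.935) — x has crossed 3.92
linear interpolation between t=3.240 (3.90268) and t=3.260 (3.93460) → t≈3.251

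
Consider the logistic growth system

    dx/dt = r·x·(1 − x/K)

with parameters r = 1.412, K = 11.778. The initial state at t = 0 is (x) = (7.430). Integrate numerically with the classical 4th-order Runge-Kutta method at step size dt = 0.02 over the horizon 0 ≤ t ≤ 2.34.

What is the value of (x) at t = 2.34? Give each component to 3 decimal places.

(x) = (11.530)

t=0.000: state=(7.430)
step 1 (dt=0.02): k1=(3.873), k2=(3.858), k3=(3.859), k4=(3.844); state += dt/6·(k1+2k2+2k3+k4)
t=0.020: state=(7.507)
t=0.040: state=(7.584)
t=0.060: state=(7.660)
continuing one RK4 step at a time; state shown every 5 steps (Δt=0.1):
t=0.100: state=(7.810)
t=0.200: state=(8.172)
t=0.300: state=(8.516)
t=0.400: state=(8.838)
t=0.500: state=(9.138)
t=0.600: state=(9.416)
t=0.700: state=(9.672)
t=0.800: state=(9.905)
t=0.900: state=(10.117)
t=1.000: state=(10.308)
t=1.100: state=(10.480)
t=1.200: state=(10.635)
t=1.300: state=(10.772)
t=1.400: state=(10.895)
t=1.500: state=(11.004)
t=1.600: state=(11.100)
t=1.700: state=(11.184)
t=1.800: state=(11.259)
t=1.900: state=(11.325)
t=2.000: state=(11.383)
t=2.100: state=(11.433)
t=2.200: state=(11.477)
t=2.300: state=(11.516)
t=2.340: state=(11.530)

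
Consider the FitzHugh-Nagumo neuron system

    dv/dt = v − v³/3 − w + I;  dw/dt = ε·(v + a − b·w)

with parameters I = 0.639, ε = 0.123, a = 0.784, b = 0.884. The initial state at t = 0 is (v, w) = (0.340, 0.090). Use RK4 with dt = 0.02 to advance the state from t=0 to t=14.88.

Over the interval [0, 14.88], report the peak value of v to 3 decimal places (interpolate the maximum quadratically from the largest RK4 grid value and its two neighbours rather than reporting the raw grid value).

t=0.000: state=(0.340, 0.090)
step 1 (dt=0.02): k1=(0.876, 0.128), k2=(0.882, 0.129), k3=(0.882, 0.129), k4=(0.889, 0.130); state += dt/6·(k1+2k2+2k3+k4)
t=0.020: state=(0.358, 0.093)
t=0.040: state=(0.376, 0.095)
t=0.060: state=(0.394, 0.098)
continuing one RK4 step at a time; state shown every 25 steps (Δt=0.5):
t=0.500: state=(0.849, 0.167)
t=1.000: state=(1.372, 0.273)
t=1.500: state=(1.676, 0.398)
t=2.000: state=(1.763, 0.527)
t=2.500: state=(1.755, 0.652)
t=3.000: state=(1.715, 0.768)
t=3.500: state=(1.664, 0.876)
t=4.000: state=(1.608, 0.974)
t=4.500: state=(1.551, 1.064)
t=5.000: state=(1.491, 1.146)
t=5.500: state=(1.430, 1.219)
t=6.000: state=(1.366, 1.286)
t=6.500: state=(1.299, 1.344)
t=7.000: state=(1.229, 1.396)
t=7.500: state=(1.153, 1.440)
t=8.000: state=(1.069, 1.477)
t=8.500: state=(0.975, 1.507)
t=9.000: state=(0.865, 1.530)
t=9.500: state=(0.730, 1.543)
t=10.000: state=(0.553, 1.547)
t=10.500: state=(0.304, 1.538)
t=11.000: state=(-0.077, 1.511)
t=11.500: state=(-0.665, 1.457)
t=12.000: state=(-1.365, 1.366)
t=12.500: state=(-1.794, 1.244)
t=13.000: state=(-1.909, 1.113)
t=13.500: state=(-1.905, 0.987)
t=14.000: state=(-1.870, 0.868)
t=14.500: state=(-1.828, 0.759)
t=14.880: state=(-1.794, 0.681)
largest grid value and its neighbours: v(2.140)=1.76681, v(2.160)=1.76684, v(2.180)=1.76678
parabola through these three points peaks at t≈2.158 with v≈1.76684

max v = 1.767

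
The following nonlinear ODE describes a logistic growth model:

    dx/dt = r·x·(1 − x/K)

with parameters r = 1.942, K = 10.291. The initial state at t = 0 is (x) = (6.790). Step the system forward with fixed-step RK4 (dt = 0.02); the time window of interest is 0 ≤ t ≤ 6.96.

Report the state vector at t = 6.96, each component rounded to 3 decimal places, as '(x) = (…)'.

t=0.000: state=(6.790)
step 1 (dt=0.02): k1=(4.486), k2=(4.458), k3=(4.458), k4=(4.429); state += dt/6·(k1+2k2+2k3+k4)
t=0.020: state=(6.879)
t=0.040: state=(6.967)
t=0.060: state=(7.054)
continuing one RK4 step at a time; state shown every 25 steps (Δt=0.5):
t=0.500: state=(8.610)
t=1.000: state=(9.582)
t=1.500: state=(10.011)
t=2.000: state=(10.183)
t=2.500: state=(10.250)
t=3.000: state=(10.275)
t=3.500: state=(10.285)
t=4.000: state=(10.289)
t=4.500: state=(10.290)
t=5.000: state=(10.291)
t=5.500: state=(10.291)
t=6.000: state=(10.291)
t=6.500: state=(10.291)
t=6.960: state=(10.291)

(x) = (10.291)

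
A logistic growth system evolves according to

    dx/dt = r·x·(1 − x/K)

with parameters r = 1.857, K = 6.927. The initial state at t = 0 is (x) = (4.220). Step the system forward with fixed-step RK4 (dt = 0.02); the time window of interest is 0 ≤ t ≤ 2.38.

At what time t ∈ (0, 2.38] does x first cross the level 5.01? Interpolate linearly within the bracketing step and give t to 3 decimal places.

t=0.000: state=(4.220)
step 1 (dt=0.02): k1=(3.062), k2=(3.050), k3=(3.050), k4=(3.037); state += dt/6·(k1+2k2+2k3+k4)
t=0.020: state=(4.281)
t=0.040: state=(4.341)
t=0.060: state=(4.401)
continuing one RK4 step at a time; state shown every 5 steps (Δt=0.1):
t=0.100: state=(4.519)
t=0.200: state=(4.802)
t=0.260: state=(4.963)
next step: t=0.280: state=(5.015) — x has crossed 5.01
linear interpolation between t=0.260 (4.96270) and t=0.280 (5.01454) → t≈0.278

t = 0.278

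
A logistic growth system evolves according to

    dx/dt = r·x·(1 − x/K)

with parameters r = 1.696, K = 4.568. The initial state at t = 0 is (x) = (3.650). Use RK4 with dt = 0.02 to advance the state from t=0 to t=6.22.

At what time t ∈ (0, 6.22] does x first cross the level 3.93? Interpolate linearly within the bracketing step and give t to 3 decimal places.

t=0.000: state=(3.650)
step 1 (dt=0.02): k1=(1.244), k2=(1.231), k3=(1.231), k4=(1.219); state += dt/6·(k1+2k2+2k3+k4)
t=0.020: state=(3.675)
t=0.040: state=(3.699)
t=0.060: state=(3.722)
t=0.240: state=(3.913)
next step: t=0.260: state=(3.932) — x has crossed 3.93
linear interpolation between t=0.240 (3.91294) and t=0.260 (3.93175) → t≈0.258

t = 0.258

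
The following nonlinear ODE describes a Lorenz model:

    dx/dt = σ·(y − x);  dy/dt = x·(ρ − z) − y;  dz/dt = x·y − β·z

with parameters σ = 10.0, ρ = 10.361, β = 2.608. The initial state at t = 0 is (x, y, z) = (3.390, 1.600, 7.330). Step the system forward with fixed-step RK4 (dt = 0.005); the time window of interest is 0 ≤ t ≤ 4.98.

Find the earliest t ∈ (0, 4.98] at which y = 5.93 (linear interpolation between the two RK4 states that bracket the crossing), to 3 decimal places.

t=0.000: state=(3.390, 1.600, 7.330)
step 1 (dt=0.005): k1=(-17.900, 8.675, -13.693), k2=(-17.236, 8.632, -13.602), k3=(-17.253, 8.637, -13.601), k4=(-16.605, 8.595, -13.511); state += dt/6·(k1+2k2+2k3+k4)
t=0.005: state=(3.304, 1.643, 7.262)
t=0.010: state=(3.224, 1.686, 7.195)
t=0.015: state=(3.150, 1.728, 7.129)
continuing one RK4 step at a time; state shown every 40 steps (Δt=0.2):
t=0.200: state=(2.810, 3.359, 5.411)
t=0.390: state=(4.608, 5.869, 5.909)
next step: t=0.395: state=(4.672, 5.942, 5.969) — y has crossed 5.93
linear interpolation between t=0.390 (5.86916) and t=0.395 (5.94222) → t≈0.394

t = 0.394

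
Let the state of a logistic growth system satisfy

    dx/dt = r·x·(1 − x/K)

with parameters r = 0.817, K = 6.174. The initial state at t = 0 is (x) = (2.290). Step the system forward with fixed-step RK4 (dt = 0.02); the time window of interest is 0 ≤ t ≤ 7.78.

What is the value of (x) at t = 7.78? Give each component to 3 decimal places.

t=0.000: state=(2.290)
step 1 (dt=0.02): k1=(1.177), k2=(1.179), k3=(1.179), k4=(1.182); state += dt/6·(k1+2k2+2k3+k4)
t=0.020: state=(2.314)
t=0.040: state=(2.337)
t=0.060: state=(2.361)
continuing one RK4 step at a time; state shown every 25 steps (Δt=0.5):
t=0.500: state=(2.902)
t=1.000: state=(3.530)
t=1.500: state=(4.122)
t=2.000: state=(4.639)
t=2.500: state=(5.061)
t=3.000: state=(5.386)
t=3.500: state=(5.627)
t=4.000: state=(5.799)
t=4.500: state=(5.920)
t=5.000: state=(6.003)
t=5.500: state=(6.059)
t=6.000: state=(6.097)
t=6.500: state=(6.123)
t=7.000: state=(6.140)
t=7.500: state=(6.151)
t=7.780: state=(6.156)

(x) = (6.156)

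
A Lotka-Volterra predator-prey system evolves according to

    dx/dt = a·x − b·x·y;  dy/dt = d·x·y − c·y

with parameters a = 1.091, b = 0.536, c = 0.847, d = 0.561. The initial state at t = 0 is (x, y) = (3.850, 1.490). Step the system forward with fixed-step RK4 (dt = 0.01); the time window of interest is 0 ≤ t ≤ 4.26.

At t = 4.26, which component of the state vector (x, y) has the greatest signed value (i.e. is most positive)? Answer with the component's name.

t=0.000: state=(3.850, 1.490)
step 1 (dt=0.01): k1=(1.126, 1.956), k2=(1.107, 1.974), k3=(1.107, 1.974), k4=(1.088, 1.991); state += dt/6·(k1+2k2+2k3+k4)
t=0.010: state=(3.861, 1.510)
t=0.020: state=(3.872, 1.530)
t=0.030: state=(3.882, 1.550)
continuing one RK4 step at a time; state shown every 20 steps (Δt=0.2):
t=0.200: state=(3.987, 1.956)
t=0.400: state=(3.895, 2.575)
t=0.600: state=(3.536, 3.306)
t=0.800: state=(2.967, 4.026)
t=1.000: state=(2.322, 4.572)
t=1.200: state=(1.739, 4.843)
t=1.400: state=(1.285, 4.838)
t=1.600: state=(0.961, 4.627)
t=1.800: state=(0.740, 4.294)
t=2.000: state=(0.593, 3.904)
t=2.200: state=(0.496, 3.502)
t=2.400: state=(0.433, 3.114)
t=2.600: state=(0.393, 2.753)
t=2.800: state=(0.371, 2.425)
t=3.000: state=(0.361, 2.133)
t=3.200: state=(0.363, 1.875)
t=3.400: state=(0.374, 1.649)
t=3.600: state=(0.394, 1.454)
t=3.800: state=(0.423, 1.284)
t=4.000: state=(0.462, 1.139)
t=4.200: state=(0.512, 1.016)
t=4.260: state=(0.529, 0.982)
compare at T: x=0.529, y=0.982

largest component: y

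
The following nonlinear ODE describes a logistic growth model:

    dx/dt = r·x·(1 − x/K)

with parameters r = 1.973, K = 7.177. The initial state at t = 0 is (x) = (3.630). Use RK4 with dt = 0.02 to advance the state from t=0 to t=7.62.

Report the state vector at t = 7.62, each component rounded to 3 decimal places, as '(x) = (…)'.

t=0.000: state=(3.630)
step 1 (dt=0.02): k1=(3.540), k2=(3.538), k3=(3.538), k4=(3.537); state += dt/6·(k1+2k2+2k3+k4)
t=0.020: state=(3.701)
t=0.040: state=(3.771)
t=0.060: state=(3.842)
continuing one RK4 step at a time; state shown every 25 steps (Δt=0.5):
t=0.500: state=(5.260)
t=1.000: state=(6.319)
t=1.500: state=(6.831)
t=2.000: state=(7.044)
t=2.500: state=(7.127)
t=3.000: state=(7.158)
t=3.500: state=(7.170)
t=4.000: state=(7.174)
t=4.500: state=(7.176)
t=5.000: state=(7.177)
t=5.500: state=(7.177)
t=6.000: state=(7.177)
t=6.500: state=(7.177)
t=7.000: state=(7.177)
t=7.500: state=(7.177)
t=7.620: state=(7.177)

(x) = (7.177)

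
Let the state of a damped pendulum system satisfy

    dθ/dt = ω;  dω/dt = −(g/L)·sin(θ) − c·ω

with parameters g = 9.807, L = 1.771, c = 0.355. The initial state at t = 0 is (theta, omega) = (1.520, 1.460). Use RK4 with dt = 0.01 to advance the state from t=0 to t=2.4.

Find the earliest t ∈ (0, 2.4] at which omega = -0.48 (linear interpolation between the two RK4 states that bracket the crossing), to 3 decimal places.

t = 0.342

t=0.000: state=(1.520, 1.460)
step 1 (dt=0.01): k1=(1.460, -6.049), k2=(1.430, -6.040), k3=(1.430, -6.040), k4=(1.400, -6.031); state += dt/6·(k1+2k2+2k3+k4)
t=0.010: state=(1.534, 1.400)
t=0.020: state=(1.548, 1.339)
t=0.030: state=(1.561, 1.279)
continuing one RK4 step at a time; state shown every 10 steps (Δt=0.1):
t=0.100: state=(1.636, 0.865)
t=0.200: state=(1.694, 0.294)
t=0.300: state=(1.696, -0.256)
t=0.340: state=(1.681, -0.471)
next step: t=0.350: state=(1.676, -0.524) — omega has crossed -0.48
linear interpolation between t=0.340 (-0.47069) and t=0.350 (-0.52397) → t≈0.342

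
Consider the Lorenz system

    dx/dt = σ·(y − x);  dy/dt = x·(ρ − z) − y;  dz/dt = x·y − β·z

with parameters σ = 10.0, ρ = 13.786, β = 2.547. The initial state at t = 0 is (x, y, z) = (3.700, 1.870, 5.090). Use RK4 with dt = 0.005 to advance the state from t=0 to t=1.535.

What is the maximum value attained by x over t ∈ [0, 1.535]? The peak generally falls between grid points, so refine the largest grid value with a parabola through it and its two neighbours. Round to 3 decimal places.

max x = 9.516

t=0.000: state=(3.700, 1.870, 5.090)
step 1 (dt=0.005): k1=(-18.300, 30.305, -6.045), k2=(-17.085, 29.887, -5.815), k3=(-17.126, 29.912, -5.815), k4=(-15.948, 29.516, -5.591); state += dt/6·(k1+2k2+2k3+k4)
t=0.005: state=(3.614, 2.020, 5.061)
t=0.010: state=(3.540, 2.165, 5.034)
t=0.015: state=(3.477, 2.308, 5.009)
continuing one RK4 step at a time; state shown every 10 steps (Δt=0.05):
t=0.050: state=(3.280, 3.246, 4.894)
t=0.100: state=(3.543, 4.549, 4.929)
t=0.150: state=(4.235, 5.966, 5.298)
t=0.200: state=(5.247, 7.537, 6.171)
t=0.250: state=(6.491, 9.129, 7.743)
t=0.300: state=(7.816, 10.385, 10.130)
t=0.350: state=(8.944, 10.755, 13.140)
t=0.400: state=(9.502, 9.821, 16.099)
t=0.450: state=(9.215, 7.767, 18.089)
t=0.500: state=(8.135, 5.395, 18.614)
t=0.550: state=(6.627, 3.486, 17.911)
t=0.600: state=(5.118, 2.317, 16.552)
t=0.650: state=(3.882, 1.764, 14.993)
t=0.700: state=(3.004, 1.601, 13.465)
t=0.750: state=(2.459, 1.657, 12.060)
t=0.800: state=(2.179, 1.841, 10.806)
t=0.850: state=(2.102, 2.118, 9.710)
t=0.900: state=(2.184, 2.489, 8.780)
t=0.950: state=(2.403, 2.970, 8.022)
t=1.000: state=(2.752, 3.586, 7.459)
t=1.050: state=(3.240, 4.360, 7.125)
t=1.100: state=(3.877, 5.309, 7.081)
t=1.150: state=(4.672, 6.416, 7.413)
t=1.200: state=(5.611, 7.605, 8.226)
t=1.250: state=(6.635, 8.696, 9.601)
t=1.300: state=(7.615, 9.400, 11.510)
t=1.350: state=(8.343, 9.395, 13.697)
t=1.400: state=(8.602, 8.541, 15.670)
t=1.450: state=(8.275, 7.056, 16.911)
t=1.500: state=(7.444, 5.425, 17.195)
t=1.535: state=(6.689, 4.439, 16.892)
largest grid value and its neighbours: x(0.405)=9.51332, x(0.410)=9.51599, x(0.415)=9.50970
parabola through these three points peaks at t≈0.409 with x≈9.51618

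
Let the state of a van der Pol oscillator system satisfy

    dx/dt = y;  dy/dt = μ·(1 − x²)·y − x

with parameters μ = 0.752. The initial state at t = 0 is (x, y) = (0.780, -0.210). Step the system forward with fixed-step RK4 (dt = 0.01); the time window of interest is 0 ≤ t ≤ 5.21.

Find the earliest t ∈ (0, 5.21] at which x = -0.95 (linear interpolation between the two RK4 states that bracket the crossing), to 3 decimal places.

t=0.000: state=(0.780, -0.210)
step 1 (dt=0.01): k1=(-0.210, -0.842), k2=(-0.214, -0.842), k3=(-0.214, -0.842), k4=(-0.218, -0.843); state += dt/6·(k1+2k2+2k3+k4)
t=0.010: state=(0.778, -0.218)
t=0.020: state=(0.776, -0.227)
t=0.030: state=(0.773, -0.235)
continuing one RK4 step at a time; state shown every 20 steps (Δt=0.2):
t=0.200: state=(0.721, -0.380)
t=0.400: state=(0.628, -0.554)
t=0.600: state=(0.499, -0.733)
t=0.800: state=(0.334, -0.919)
t=1.000: state=(0.131, -1.110)
t=1.200: state=(-0.109, -1.293)
t=1.400: state=(-0.383, -1.436)
t=1.600: state=(-0.678, -1.488)
t=1.780: state=(-0.941, -1.409)
next step: t=1.790: state=(-0.955, -1.401) — x has crossed -0.95
linear interpolation between t=1.780 (-0.94054) and t=1.790 (-0.95458) → t≈1.787

t = 1.787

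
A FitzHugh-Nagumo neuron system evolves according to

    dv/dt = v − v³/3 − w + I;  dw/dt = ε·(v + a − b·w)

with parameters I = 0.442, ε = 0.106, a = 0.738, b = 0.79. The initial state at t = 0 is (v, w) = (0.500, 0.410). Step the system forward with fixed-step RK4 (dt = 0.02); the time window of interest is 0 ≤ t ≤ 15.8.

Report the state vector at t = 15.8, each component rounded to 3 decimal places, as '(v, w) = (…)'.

(v, w) = (-1.678, 0.271)

t=0.000: state=(0.500, 0.410)
step 1 (dt=0.02): k1=(0.490, 0.097), k2=(0.493, 0.097), k3=(0.493, 0.097), k4=(0.496, 0.098); state += dt/6·(k1+2k2+2k3+k4)
t=0.020: state=(0.510, 0.412)
t=0.040: state=(0.520, 0.414)
t=0.060: state=(0.530, 0.416)
continuing one RK4 step at a time; state shown every 50 steps (Δt=1):
t=1.000: state=(1.075, 0.532)
t=2.000: state=(1.456, 0.697)
t=3.000: state=(1.497, 0.868)
t=4.000: state=(1.414, 1.021)
t=5.000: state=(1.291, 1.152)
t=6.000: state=(1.139, 1.258)
t=7.000: state=(0.942, 1.338)
t=8.000: state=(0.643, 1.388)
t=9.000: state=(0.048, 1.390)
t=10.000: state=(-1.275, 1.296)
t=11.000: state=(-1.957, 1.090)
t=12.000: state=(-1.942, 0.878)
t=13.000: state=(-1.873, 0.689)
t=14.000: state=(-1.802, 0.521)
t=15.000: state=(-1.733, 0.375)
t=15.800: state=(-1.678, 0.271)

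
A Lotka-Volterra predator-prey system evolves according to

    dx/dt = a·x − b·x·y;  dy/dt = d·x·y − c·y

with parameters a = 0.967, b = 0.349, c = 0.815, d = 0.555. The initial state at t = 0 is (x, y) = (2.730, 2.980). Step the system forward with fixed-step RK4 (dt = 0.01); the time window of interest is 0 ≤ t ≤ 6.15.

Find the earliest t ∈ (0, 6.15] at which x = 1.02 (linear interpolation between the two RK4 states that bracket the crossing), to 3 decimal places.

t=0.000: state=(2.730, 2.980)
step 1 (dt=0.01): k1=(-0.199, 2.086), k2=(-0.209, 2.092), k3=(-0.209, 2.092), k4=(-0.219, 2.098); state += dt/6·(k1+2k2+2k3+k4)
t=0.010: state=(2.728, 3.001)
t=0.020: state=(2.726, 3.022)
t=0.030: state=(2.723, 3.043)
continuing one RK4 step at a time; state shown every 20 steps (Δt=0.2):
t=0.200: state=(2.650, 3.415)
t=0.400: state=(2.494, 3.863)
t=0.600: state=(2.277, 4.279)
t=0.800: state=(2.024, 4.617)
t=1.000: state=(1.765, 4.840)
t=1.200: state=(1.521, 4.933)
t=1.400: state=(1.309, 4.903)
t=1.600: state=(1.132, 4.768)
t=1.750: state=(1.024, 4.615)
next step: t=1.760: state=(1.017, 4.603) — x has crossed 1.02
linear interpolation between t=1.750 (1.02388) and t=1.760 (1.01733) → t≈1.756

t = 1.756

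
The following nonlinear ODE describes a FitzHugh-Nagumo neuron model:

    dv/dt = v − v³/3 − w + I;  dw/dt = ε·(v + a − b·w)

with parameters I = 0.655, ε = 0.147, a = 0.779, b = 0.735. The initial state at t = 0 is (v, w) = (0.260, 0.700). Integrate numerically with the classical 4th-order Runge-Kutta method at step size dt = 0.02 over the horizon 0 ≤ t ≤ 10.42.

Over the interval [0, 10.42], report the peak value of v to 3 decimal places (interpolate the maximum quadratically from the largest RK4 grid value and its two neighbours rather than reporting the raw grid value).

max v = 1.294

t=0.000: state=(0.260, 0.700)
step 1 (dt=0.02): k1=(0.209, 0.077), k2=(0.210, 0.077), k3=(0.210, 0.077), k4=(0.212, 0.078); state += dt/6·(k1+2k2+2k3+k4)
t=0.020: state=(0.264, 0.702)
t=0.040: state=(0.268, 0.703)
t=0.060: state=(0.273, 0.705)
continuing one RK4 step at a time; state shown every 25 steps (Δt=0.5):
t=0.500: state=(0.381, 0.742)
t=1.000: state=(0.537, 0.791)
t=1.500: state=(0.727, 0.850)
t=2.000: state=(0.930, 0.921)
t=2.500: state=(1.109, 1.001)
t=3.000: state=(1.231, 1.088)
t=3.500: state=(1.287, 1.177)
t=4.000: state=(1.290, 1.264)
t=4.500: state=(1.257, 1.344)
t=5.000: state=(1.199, 1.417)
t=5.500: state=(1.120, 1.482)
t=6.000: state=(1.023, 1.536)
t=6.500: state=(0.903, 1.580)
t=7.000: state=(0.751, 1.612)
t=7.500: state=(0.547, 1.630)
t=8.000: state=(0.250, 1.629)
t=8.500: state=(-0.213, 1.602)
t=9.000: state=(-0.905, 1.534)
t=9.500: state=(-1.586, 1.418)
t=10.000: state=(-1.888, 1.273)
t=10.420: state=(-1.936, 1.147)
largest grid value and its neighbours: v(3.760)=1.29420, v(3.780)=1.29424, v(3.800)=1.29421
parabola through these three points peaks at t≈3.782 with v≈1.29424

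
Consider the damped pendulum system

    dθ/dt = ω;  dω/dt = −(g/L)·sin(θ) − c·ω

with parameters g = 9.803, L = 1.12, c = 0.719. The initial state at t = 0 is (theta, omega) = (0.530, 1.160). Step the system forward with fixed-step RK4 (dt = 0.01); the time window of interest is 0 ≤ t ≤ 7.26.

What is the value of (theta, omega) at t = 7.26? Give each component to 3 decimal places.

(theta, omega) = (-0.002, -0.151)

t=0.000: state=(0.530, 1.160)
step 1 (dt=0.01): k1=(1.160, -5.259), k2=(1.134, -5.284), k3=(1.134, -5.283), k4=(1.107, -5.306); state += dt/6·(k1+2k2+2k3+k4)
t=0.010: state=(0.541, 1.107)
t=0.020: state=(0.552, 1.054)
t=0.030: state=(0.562, 1.000)
continuing one RK4 step at a time; state shown every 25 steps (Δt=0.25):
t=0.250: state=(0.650, -0.194)
t=0.500: state=(0.459, -1.247)
t=0.750: state=(0.087, -1.581)
t=1.000: state=(-0.264, -1.115)
t=1.250: state=(-0.433, -0.208)
t=1.500: state=(-0.373, 0.643)
t=1.750: state=(-0.148, 1.063)
t=2.000: state=(0.110, 0.912)
t=2.250: state=(0.273, 0.353)
t=2.500: state=(0.281, -0.278)
t=2.750: state=(0.154, -0.676)
t=3.000: state=(-0.025, -0.689)
t=3.250: state=(-0.163, -0.371)
t=3.500: state=(-0.200, 0.070)
t=3.750: state=(-0.136, 0.406)
t=4.000: state=(-0.018, 0.494)
t=4.250: state=(0.089, 0.331)
t=4.500: state=(0.136, 0.038)
t=4.750: state=(0.111, -0.226)
t=5.000: state=(0.036, -0.338)
t=5.250: state=(-0.043, -0.271)
t=5.500: state=(-0.089, -0.085)
t=5.750: state=(-0.085, 0.111)
t=6.000: state=(-0.041, 0.222)
t=6.250: state=(0.015, 0.208)
t=6.500: state=(0.055, 0.097)
t=6.750: state=(0.062, -0.042)
t=7.000: state=(0.038, -0.138)
t=7.250: state=(-0.000, -0.152)
t=7.260: state=(-0.002, -0.151)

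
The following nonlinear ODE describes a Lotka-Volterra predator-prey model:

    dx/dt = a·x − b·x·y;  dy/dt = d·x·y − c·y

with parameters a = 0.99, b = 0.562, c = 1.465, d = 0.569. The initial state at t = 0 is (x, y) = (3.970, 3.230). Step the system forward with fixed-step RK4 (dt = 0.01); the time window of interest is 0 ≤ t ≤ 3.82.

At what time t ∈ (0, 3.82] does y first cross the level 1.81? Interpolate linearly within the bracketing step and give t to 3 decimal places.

t = 1.685

t=0.000: state=(3.970, 3.230)
step 1 (dt=0.01): k1=(-3.276, 2.564), k2=(-3.291, 2.544), k3=(-3.291, 2.544), k4=(-3.305, 2.524); state += dt/6·(k1+2k2+2k3+k4)
t=0.010: state=(3.937, 3.255)
t=0.020: state=(3.904, 3.280)
t=0.030: state=(3.870, 3.305)
continuing one RK4 step at a time; state shown every 20 steps (Δt=0.2):
t=0.200: state=(3.282, 3.642)
t=0.400: state=(2.627, 3.799)
t=0.600: state=(2.096, 3.703)
t=0.800: state=(1.709, 3.426)
t=1.000: state=(1.447, 3.055)
t=1.200: state=(1.279, 2.660)
t=1.400: state=(1.181, 2.281)
t=1.600: state=(1.136, 1.941)
t=1.680: state=(1.130, 1.818)
next step: t=1.690: state=(1.130, 1.803) — y has crossed 1.81
linear interpolation between t=1.680 (1.81758) and t=1.690 (1.80270) → t≈1.685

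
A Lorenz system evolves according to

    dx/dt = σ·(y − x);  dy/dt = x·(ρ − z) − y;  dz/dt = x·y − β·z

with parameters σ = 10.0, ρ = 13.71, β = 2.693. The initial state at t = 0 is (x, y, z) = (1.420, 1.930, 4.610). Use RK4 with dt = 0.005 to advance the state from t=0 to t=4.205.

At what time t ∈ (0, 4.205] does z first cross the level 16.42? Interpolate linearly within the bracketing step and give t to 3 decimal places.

t = 0.459

t=0.000: state=(1.420, 1.930, 4.610)
step 1 (dt=0.005): k1=(5.100, 10.992, -9.674), k2=(5.247, 11.115, -9.545), k3=(5.247, 11.118, -9.545), k4=(5.394, 11.244, -9.415); state += dt/6·(k1+2k2+2k3+k4)
t=0.005: state=(1.446, 1.986, 4.562)
t=0.010: state=(1.474, 2.042, 4.516)
t=0.015: state=(1.503, 2.101, 4.471)
continuing one RK4 step at a time; state shown every 40 steps (Δt=0.2):
t=0.200: state=(3.766, 5.760, 4.209)
t=0.400: state=(9.146, 11.490, 12.384)
t=0.455: state=(9.986, 10.530, 16.189)
next step: t=0.460: state=(10.008, 10.346, 16.491) — z has crossed 16.42
linear interpolation between t=0.455 (16.18885) and t=0.460 (16.49069) → t≈0.459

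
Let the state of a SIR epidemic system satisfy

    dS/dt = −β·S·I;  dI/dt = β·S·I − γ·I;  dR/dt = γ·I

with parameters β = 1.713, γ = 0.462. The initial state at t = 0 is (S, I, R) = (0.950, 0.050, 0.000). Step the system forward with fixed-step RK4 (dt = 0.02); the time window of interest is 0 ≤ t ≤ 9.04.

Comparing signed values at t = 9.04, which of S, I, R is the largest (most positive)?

largest component: R

t=0.000: state=(0.950, 0.050, 0.000)
step 1 (dt=0.02): k1=(-0.081, 0.058, 0.023), k2=(-0.082, 0.059, 0.023), k3=(-0.082, 0.059, 0.023), k4=(-0.083, 0.059, 0.024); state += dt/6·(k1+2k2+2k3+k4)
t=0.020: state=(0.948, 0.051, 0.000)
t=0.040: state=(0.947, 0.052, 0.001)
t=0.060: state=(0.945, 0.054, 0.001)
continuing one RK4 step at a time; state shown every 25 steps (Δt=0.5):
t=0.500: state=(0.897, 0.088, 0.016)
t=1.000: state=(0.813, 0.145, 0.042)
t=1.500: state=(0.696, 0.220, 0.084)
t=2.000: state=(0.557, 0.299, 0.144)
t=2.500: state=(0.419, 0.360, 0.221)
t=3.000: state=(0.303, 0.389, 0.308)
t=3.500: state=(0.217, 0.385, 0.398)
t=4.000: state=(0.158, 0.358, 0.484)
t=4.500: state=(0.118, 0.320, 0.562)
t=5.000: state=(0.091, 0.277, 0.631)
t=5.500: state=(0.073, 0.236, 0.691)
t=6.000: state=(0.061, 0.198, 0.741)
t=6.500: state=(0.052, 0.165, 0.783)
t=7.000: state=(0.046, 0.137, 0.817)
t=7.500: state=(0.041, 0.113, 0.846)
t=8.000: state=(0.038, 0.092, 0.870)
t=8.500: state=(0.035, 0.076, 0.889)
t=9.000: state=(0.033, 0.062, 0.905)
t=9.040: state=(0.033, 0.061, 0.906)
compare at T: S=0.033, I=0.061, R=0.906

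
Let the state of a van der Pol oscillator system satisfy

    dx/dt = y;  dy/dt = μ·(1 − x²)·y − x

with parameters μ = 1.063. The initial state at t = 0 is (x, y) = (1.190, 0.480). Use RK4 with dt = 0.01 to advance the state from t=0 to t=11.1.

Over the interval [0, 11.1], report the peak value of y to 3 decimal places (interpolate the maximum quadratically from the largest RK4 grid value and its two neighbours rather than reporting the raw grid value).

max y = 2.734

t=0.000: state=(1.190, 0.480)
step 1 (dt=0.01): k1=(0.480, -1.402), k2=(0.473, -1.404), k3=(0.473, -1.404), k4=(0.466, -1.406); state += dt/6·(k1+2k2+2k3+k4)
t=0.010: state=(1.195, 0.466)
t=0.020: state=(1.199, 0.452)
t=0.030: state=(1.204, 0.438)
continuing one RK4 step at a time; state shown every 50 steps (Δt=0.5):
t=0.500: state=(1.258, -0.182)
t=1.000: state=(1.037, -0.691)
t=1.500: state=(0.555, -1.279)
t=2.000: state=(-0.306, -2.205)
t=2.500: state=(-1.458, -1.895)
t=3.000: state=(-1.916, -0.104)
t=3.500: state=(-1.786, 0.497)
t=4.000: state=(-1.470, 0.759)
t=4.500: state=(-1.011, 1.115)
t=5.000: state=(-0.290, 1.865)
t=5.500: state=(0.904, 2.730)
t=6.000: state=(1.898, 0.884)
t=6.500: state=(1.969, -0.314)
t=7.000: state=(1.725, -0.617)
t=7.500: state=(1.360, -0.854)
t=8.000: state=(0.839, -1.284)
t=8.500: state=(-0.008, -2.202)
t=9.000: state=(-1.296, -2.483)
t=9.500: state=(-1.988, -0.336)
t=10.000: state=(-1.915, 0.437)
t=10.500: state=(-1.631, 0.679)
t=11.000: state=(-1.230, 0.948)
t=11.100: state=(-1.132, 1.025)
largest grid value and its neighbours: y(5.470)=2.73370, y(5.480)=2.73408, y(5.490)=2.73284
parabola through these three points peaks at t≈5.477 with y≈2.73414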